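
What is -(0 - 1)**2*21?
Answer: -21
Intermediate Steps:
-(0 - 1)**2*21 = -1*(-1)**2*21 = -1*1*21 = -1*21 = -21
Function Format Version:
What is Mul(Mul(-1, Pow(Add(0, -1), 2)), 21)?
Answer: -21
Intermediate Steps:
Mul(Mul(-1, Pow(Add(0, -1), 2)), 21) = Mul(Mul(-1, Pow(-1, 2)), 21) = Mul(Mul(-1, 1), 21) = Mul(-1, 21) = -21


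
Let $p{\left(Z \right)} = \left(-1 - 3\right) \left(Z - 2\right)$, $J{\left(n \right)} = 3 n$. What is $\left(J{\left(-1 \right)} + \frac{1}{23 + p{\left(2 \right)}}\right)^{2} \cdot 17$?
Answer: $\frac{78608}{529} \approx 148.6$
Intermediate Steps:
$p{\left(Z \right)} = 8 - 4 Z$ ($p{\left(Z \right)} = - 4 \left(-2 + Z\right) = 8 - 4 Z$)
$\left(J{\left(-1 \right)} + \frac{1}{23 + p{\left(2 \right)}}\right)^{2} \cdot 17 = \left(3 \left(-1\right) + \frac{1}{23 + \left(8 - 8\right)}\right)^{2} \cdot 17 = \left(-3 + \frac{1}{23 + \left(8 - 8\right)}\right)^{2} \cdot 17 = \left(-3 + \frac{1}{23 + 0}\right)^{2} \cdot 17 = \left(-3 + \frac{1}{23}\right)^{2} \cdot 17 = \left(- \frac{68}{23}\right)^{2} \cdot 17 = \frac{4624}{529} \cdot 17 = \frac{78608}{529}$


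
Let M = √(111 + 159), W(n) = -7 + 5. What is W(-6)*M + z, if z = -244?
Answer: -244 - 6*√30 ≈ -276.86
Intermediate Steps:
W(n) = -2
M = 3*√30 (M = √270 = 3*√30 ≈ 16.432)
W(-6)*M + z = -6*√30 - 244 = -244 - 6*√30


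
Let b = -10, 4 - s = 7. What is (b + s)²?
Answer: 169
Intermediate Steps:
s = -3 (s = 4 - 1*7 = 4 - 7 = -3)
(b + s)² = (-10 - 3)² = (-13)² = 169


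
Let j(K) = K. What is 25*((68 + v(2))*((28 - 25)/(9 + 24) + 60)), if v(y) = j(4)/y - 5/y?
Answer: 2230875/22 ≈ 1.0140e+5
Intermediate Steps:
v(y) = -1/y (v(y) = 4/y - 5/y = -1/y)
25*((68 + v(2))*((28 - 25)/(9 + 24) + 60)) = 25*((68 - 1/2)*((28 - 25)/(9 + 24) + 60)) = 25*((68 - 1*½)*(3/33 + 60)) = 25*((68 - ½)*(3*(1/33) + 60)) = 25*(135*(1/11 + 60)/2) = 25*((135/2)*(661/11)) = 25*(89235/22) = 2230875/22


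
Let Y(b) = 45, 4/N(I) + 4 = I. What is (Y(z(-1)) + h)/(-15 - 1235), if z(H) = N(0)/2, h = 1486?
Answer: -1531/1250 ≈ -1.2248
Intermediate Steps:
N(I) = 4/(-4 + I)
z(H) = -1/2 (z(H) = (4/(-4 + 0))/2 = (4/(-4))*(1/2) = (4*(-1/4))*(1/2) = -1*1/2 = -1/2)
(Y(z(-1)) + h)/(-15 - 1235) = (45 + 1486)/(-15 - 1235) = 1531/(-1250) = 1531*(-1/1250) = -1531/1250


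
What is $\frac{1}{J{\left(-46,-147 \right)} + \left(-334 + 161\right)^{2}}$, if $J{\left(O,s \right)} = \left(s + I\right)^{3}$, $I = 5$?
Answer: $- \frac{1}{2833359} \approx -3.5294 \cdot 10^{-7}$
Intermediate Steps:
$J{\left(O,s \right)} = \left(5 + s\right)^{3}$ ($J{\left(O,s \right)} = \left(s + 5\right)^{3} = \left(5 + s\right)^{3}$)
$\frac{1}{J{\left(-46,-147 \right)} + \left(-334 + 161\right)^{2}} = \frac{1}{\left(5 - 147\right)^{3} + \left(-334 + 161\right)^{2}} = \frac{1}{\left(-142\right)^{3} + \left(-173\right)^{2}} = \frac{1}{-2863288 + 29929} = \frac{1}{-2833359} = - \frac{1}{2833359}$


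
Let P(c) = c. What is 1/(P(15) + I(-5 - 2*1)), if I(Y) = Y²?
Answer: 1/64 ≈ 0.015625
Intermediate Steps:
1/(P(15) + I(-5 - 2*1)) = 1/(15 + (-5 - 2*1)²) = 1/(15 + (-5 - 2)²) = 1/(15 + (-7)²) = 1/(15 + 49) = 1/64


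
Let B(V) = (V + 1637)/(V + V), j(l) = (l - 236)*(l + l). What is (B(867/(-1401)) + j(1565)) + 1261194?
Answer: 1566276501/289 ≈ 5.4196e+6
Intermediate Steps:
j(l) = 2*l*(-236 + l) (j(l) = (-236 + l)*(2*l) = 2*l*(-236 + l))
B(V) = (1637 + V)/(2*V) (B(V) = (1637 + V)/((2*V)) = (1637 + V)*(1/(2*V)) = (1637 + V)/(2*V))
(B(867/(-1401)) + j(1565)) + 1261194 = ((1637 + 867/(-1401))/(2*((867/(-1401)))) + 2*1565*(-236 + 1565)) + 1261194 = ((1637 + 867*(-1/1401))/(2*((867*(-1/1401)))) + 2*1565*1329) + 1261194 = ((1637 - 289/467)/(2*(-289/467)) + 4159770) + 1261194 = ((½)*(-467/289)*(764190/467) + 4159770) + 1261194 = (-382095/289 + 4159770) + 1261194 = 1201791435/289 + 1261194 = 1566276501/289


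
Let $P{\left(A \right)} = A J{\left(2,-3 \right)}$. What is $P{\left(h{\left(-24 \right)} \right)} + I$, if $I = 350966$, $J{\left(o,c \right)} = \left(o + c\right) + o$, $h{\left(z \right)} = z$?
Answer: $350942$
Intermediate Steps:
$J{\left(o,c \right)} = c + 2 o$ ($J{\left(o,c \right)} = \left(c + o\right) + o = c + 2 o$)
$P{\left(A \right)} = A$ ($P{\left(A \right)} = A \left(-3 + 2 \cdot 2\right) = A \left(-3 + 4\right) = A 1 = A$)
$P{\left(h{\left(-24 \right)} \right)} + I = -24 + 350966 = 350942$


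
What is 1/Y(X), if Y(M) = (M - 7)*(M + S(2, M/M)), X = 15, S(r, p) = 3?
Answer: 1/144 ≈ 0.0069444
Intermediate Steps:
Y(M) = (-7 + M)*(3 + M) (Y(M) = (M - 7)*(M + 3) = (-7 + M)*(3 + M))
1/Y(X) = 1/(-21 + 15**2 - 4*15) = 1/(-21 + 225 - 60) = 1/144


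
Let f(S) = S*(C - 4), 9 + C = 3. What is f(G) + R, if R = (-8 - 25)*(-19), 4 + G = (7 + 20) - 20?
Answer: 597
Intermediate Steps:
C = -6 (C = -9 + 3 = -6)
G = 3 (G = -4 + ((7 + 20) - 20) = -4 + (27 - 20) = -4 + 7 = 3)
f(S) = -10*S (f(S) = S*(-6 - 4) = S*(-10) = -10*S)
R = 627 (R = -33*(-19) = 627)
f(G) + R = -10*3 + 627 = -30 + 627 = 597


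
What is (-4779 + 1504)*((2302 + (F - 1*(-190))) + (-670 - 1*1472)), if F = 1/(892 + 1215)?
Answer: -2415152025/2107 ≈ -1.1463e+6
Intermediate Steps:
F = 1/2107 ≈ 0.00047461
(-4779 + 1504)*((2302 + (F - 1*(-190))) + (-670 - 1*1472)) = (-4779 + 1504)*((2302 + (1/2107 - 1*(-190))) + (-670 - 1*1472)) = -3275*((2302 + (1/2107 + 190)) + (-670 - 1472)) = -3275*((2302 + 400331/2107) - 2142) = -3275*(5250645/2107 - 2142) = -3275*737451/2107 = -2415152025/2107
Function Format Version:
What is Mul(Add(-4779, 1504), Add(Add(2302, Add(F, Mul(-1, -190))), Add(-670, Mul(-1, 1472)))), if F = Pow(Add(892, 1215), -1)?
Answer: Rational(-2415152025, 2107) ≈ -1.1463e+6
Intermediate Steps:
F = Rational(1, 2107) (F = Pow(2107, -1) = Rational(1, 2107) ≈ 0.00047461)
Mul(Add(-4779, 1504), Add(Add(2302, Add(F, Mul(-1, -190))), Add(-670, Mul(-1, 1472)))) = Mul(Add(-4779, 1504), Add(Add(2302, Add(Rational(1, 2107), Mul(-1, -190))), Add(-670, Mul(-1, 1472)))) = Mul(-3275, Add(Add(2302, Add(Rational(1, 2107), 190)), Add(-670, -1472))) = Mul(-3275, Add(Add(2302, Rational(400331, 2107)), -2142)) = Mul(-3275, Add(Rational(5250645, 2107), -2142)) = Mul(-3275, Rational(737451, 2107)) = Rational(-2415152025, 2107)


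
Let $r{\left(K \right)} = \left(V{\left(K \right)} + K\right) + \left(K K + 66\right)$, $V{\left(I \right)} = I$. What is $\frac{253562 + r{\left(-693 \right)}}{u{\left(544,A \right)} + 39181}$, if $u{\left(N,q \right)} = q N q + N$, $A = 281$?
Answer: $\frac{732491}{42994509} \approx 0.017037$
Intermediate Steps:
$u{\left(N,q \right)} = N + N q^{2}$ ($u{\left(N,q \right)} = N q q + N = N q^{2} + N = N + N q^{2}$)
$r{\left(K \right)} = 66 + K^{2} + 2 K$ ($r{\left(K \right)} = \left(K + K\right) + \left(K K + 66\right) = 2 K + \left(K^{2} + 66\right) = 2 K + \left(66 + K^{2}\right) = 66 + K^{2} + 2 K$)
$\frac{253562 + r{\left(-693 \right)}}{u{\left(544,A \right)} + 39181} = \frac{253562 + \left(66 + \left(-693\right)^{2} + 2 \left(-693\right)\right)}{544 \left(1 + 281^{2}\right) + 39181} = \frac{253562 + \left(66 + 480249 - 1386\right)}{544 \left(1 + 78961\right) + 39181} = \frac{253562 + 478929}{544 \cdot 78962 + 39181} = \frac{732491}{42955328 + 39181} = \frac{732491}{42994509}$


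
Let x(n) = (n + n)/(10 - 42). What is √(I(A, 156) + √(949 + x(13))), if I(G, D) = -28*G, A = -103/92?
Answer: √(66332 + 529*√15171)/46 ≈ 7.8829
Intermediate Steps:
A = -103/92 (A = -103*1/92 = -103/92 ≈ -1.1196)
x(n) = -n/16 (x(n) = (2*n)/(-32) = (2*n)*(-1/32) = -n/16)
√(I(A, 156) + √(949 + x(13))) = √(-28*(-103/92) + √(949 - 1/16*13)) = √(721/23 + √(949 - 13/16)) = √(721/23 + √(15171/16)) = √(721/23 + √15171/4)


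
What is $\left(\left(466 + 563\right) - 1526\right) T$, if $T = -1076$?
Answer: $534772$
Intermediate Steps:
$\left(\left(466 + 563\right) - 1526\right) T = \left(\left(466 + 563\right) - 1526\right) \left(-1076\right) = \left(1029 - 1526\right) \left(-1076\right) = \left(-497\right) \left(-1076\right) = 534772$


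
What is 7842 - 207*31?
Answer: 1425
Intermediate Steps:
7842 - 207*31 = 7842 - 1*6417 = 7842 - 6417 = 1425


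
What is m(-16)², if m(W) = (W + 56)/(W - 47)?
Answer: 1600/3969 ≈ 0.40312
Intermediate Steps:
m(W) = (56 + W)/(-47 + W)
m(-16)² = ((56 - 16)/(-47 - 16))² = (40/(-63))² = (-1/63*40)² = (-40/63)² = 1600/3969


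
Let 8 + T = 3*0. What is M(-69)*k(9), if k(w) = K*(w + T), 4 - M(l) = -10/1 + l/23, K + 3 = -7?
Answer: -170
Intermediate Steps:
K = -10 (K = -3 - 7 = -10)
M(l) = 14 - l/23 (M(l) = 4 - (-10/1 + l/23) = 4 - (-10*1 + l*(1/23)) = 4 - (-10 + l/23) = 4 + (10 - l/23) = 14 - l/23)
T = -8 (T = -8 + 3*0 = -8 + 0 = -8)
k(w) = 80 - 10*w (k(w) = -10*(w - 8) = -10*(-8 + w) = 80 - 10*w)
M(-69)*k(9) = (14 - 1/23*(-69))*(80 - 10*9) = (14 + 3)*(80 - 90) = 17*(-10) = -170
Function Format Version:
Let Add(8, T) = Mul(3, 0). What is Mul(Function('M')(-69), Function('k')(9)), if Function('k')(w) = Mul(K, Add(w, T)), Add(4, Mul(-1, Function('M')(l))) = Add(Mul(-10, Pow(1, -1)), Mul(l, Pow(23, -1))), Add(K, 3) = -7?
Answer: -170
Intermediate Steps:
K = -10 (K = Add(-3, -7) = -10)
Function('M')(l) = Add(14, Mul(Rational(-1, 23), l)) (Function('M')(l) = Add(4, Mul(-1, Add(Mul(-10, Pow(1, -1)), Mul(l, Pow(23, -1))))) = Add(4, Mul(-1, Add(Mul(-10, 1), Mul(l, Rational(1, 23))))) = Add(4, Mul(-1, Add(-10, Mul(Rational(1, 23), l)))) = Add(4, Add(10, Mul(Rational(-1, 23), l))) = Add(14, Mul(Rational(-1, 23), l)))
T = -8 (T = Add(-8, Mul(3, 0)) = Add(-8, 0) = -8)
Function('k')(w) = Add(80, Mul(-10, w)) (Function('k')(w) = Mul(-10, Add(w, -8)) = Mul(-10, Add(-8, w)) = Add(80, Mul(-10, w)))
Mul(Function('M')(-69), Function('k')(9)) = Mul(Add(14, Mul(Rational(-1, 23), -69)), Add(80, Mul(-10, 9))) = Mul(Add(14, 3), Add(80, -90)) = Mul(17, -10) = -170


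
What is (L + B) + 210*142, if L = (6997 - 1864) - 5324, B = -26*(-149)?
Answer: 33503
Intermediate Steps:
B = 3874
L = -191 (L = 5133 - 5324 = -191)
(L + B) + 210*142 = (-191 + 3874) + 210*142 = 3683 + 29820 = 33503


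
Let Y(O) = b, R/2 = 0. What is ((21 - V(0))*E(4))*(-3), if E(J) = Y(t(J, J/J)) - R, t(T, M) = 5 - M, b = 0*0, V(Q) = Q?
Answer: 0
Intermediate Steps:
R = 0 (R = 2*0 = 0)
b = 0
Y(O) = 0
E(J) = 0 (E(J) = 0 - 1*0 = 0 + 0 = 0)
((21 - V(0))*E(4))*(-3) = ((21 - 1*0)*0)*(-3) = ((21 + 0)*0)*(-3) = (21*0)*(-3) = 0*(-3) = 0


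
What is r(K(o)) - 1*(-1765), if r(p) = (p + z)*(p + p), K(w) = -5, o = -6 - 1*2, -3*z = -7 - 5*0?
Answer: 5375/3 ≈ 1791.7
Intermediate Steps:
z = 7/3 (z = -(-7 - 5*0)/3 = -(-7 + 0)/3 = -⅓*(-7) = 7/3 ≈ 2.3333)
o = -8 (o = -6 - 2 = -8)
r(p) = 2*p*(7/3 + p) (r(p) = (p + 7/3)*(p + p) = (7/3 + p)*(2*p) = 2*p*(7/3 + p))
r(K(o)) - 1*(-1765) = (⅔)*(-5)*(7 + 3*(-5)) - 1*(-1765) = (⅔)*(-5)*(7 - 15) + 1765 = (⅔)*(-5)*(-8) + 1765 = 80/3 + 1765 = 5375/3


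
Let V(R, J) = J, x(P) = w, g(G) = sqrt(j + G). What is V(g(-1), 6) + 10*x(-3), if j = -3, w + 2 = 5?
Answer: 36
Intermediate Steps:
w = 3 (w = -2 + 5 = 3)
g(G) = sqrt(-3 + G)
x(P) = 3
V(g(-1), 6) + 10*x(-3) = 6 + 10*3 = 6 + 30 = 36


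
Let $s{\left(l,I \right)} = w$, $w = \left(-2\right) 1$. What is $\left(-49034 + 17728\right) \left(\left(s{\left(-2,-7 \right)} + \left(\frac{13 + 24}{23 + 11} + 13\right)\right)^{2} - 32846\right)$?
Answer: $\frac{591699913915}{578} \approx 1.0237 \cdot 10^{9}$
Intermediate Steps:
$w = -2$
$s{\left(l,I \right)} = -2$
$\left(-49034 + 17728\right) \left(\left(s{\left(-2,-7 \right)} + \left(\frac{13 + 24}{23 + 11} + 13\right)\right)^{2} - 32846\right) = \left(-49034 + 17728\right) \left(\left(-2 + \left(\frac{13 + 24}{23 + 11} + 13\right)\right)^{2} - 32846\right) = - 31306 \left(\left(-2 + \left(\frac{37}{34} + 13\right)\right)^{2} - 32846\right) = - 31306 \left(\left(-2 + \frac{479}{34}\right)^{2} - 32846\right) = - 31306 \left(\left(\frac{411}{34}\right)^{2} - 32846\right) = - 31306 \left(\frac{168921}{1156} - 32846\right) = \left(-31306\right) \left(- \frac{37801055}{1156}\right) = \frac{591699913915}{578}$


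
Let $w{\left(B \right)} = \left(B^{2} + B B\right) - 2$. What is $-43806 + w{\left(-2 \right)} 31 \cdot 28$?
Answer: $-38598$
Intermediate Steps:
$w{\left(B \right)} = -2 + 2 B^{2}$ ($w{\left(B \right)} = \left(B^{2} + B^{2}\right) - 2 = 2 B^{2} - 2 = -2 + 2 B^{2}$)
$-43806 + w{\left(-2 \right)} 31 \cdot 28 = -43806 + \left(-2 + 2 \left(-2\right)^{2}\right) 31 \cdot 28 = -43806 + \left(-2 + 2 \cdot 4\right) 868 = -43806 + \left(-2 + 8\right) 868 = -43806 + 6 \cdot 868 = -43806 + 5208 = -38598$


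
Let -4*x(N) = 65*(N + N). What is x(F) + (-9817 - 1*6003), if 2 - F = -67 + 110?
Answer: -28975/2 ≈ -14488.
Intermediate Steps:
F = -41 (F = 2 - (-67 + 110) = 2 - 1*43 = 2 - 43 = -41)
x(N) = -65*N/2 (x(N) = -65*(N + N)/4 = -65*2*N/4 = -65*N/2)
x(F) + (-9817 - 1*6003) = -65/2*(-41) + (-9817 - 1*6003) = 2665/2 + (-9817 - 6003) = 2665/2 - 15820 = -28975/2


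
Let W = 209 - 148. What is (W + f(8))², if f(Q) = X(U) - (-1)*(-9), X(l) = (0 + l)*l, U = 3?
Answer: 3721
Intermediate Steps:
X(l) = l² (X(l) = l*l = l²)
f(Q) = 0 (f(Q) = 3² - (-1)*(-9) = 9 - 1*9 = 9 - 9 = 0)
W = 61
(W + f(8))² = (61 + 0)² = 61² = 3721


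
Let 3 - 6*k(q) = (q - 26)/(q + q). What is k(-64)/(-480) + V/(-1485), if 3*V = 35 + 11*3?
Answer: -293081/18247680 ≈ -0.016061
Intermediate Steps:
k(q) = 1/2 - (-26 + q)/(12*q) (k(q) = 1/2 - (q - 26)/(6*(q + q)) = 1/2 - (-26 + q)/(6*(2*q)) = 1/2 - (-26 + q)*1/(2*q)/6 = 1/2 - (-26 + q)/(12*q))
V = 68/3 (V = (35 + 11*3)/3 = (35 + 33)/3 = (1/3)*68 = 68/3 ≈ 22.667)
k(-64)/(-480) + V/(-1485) = ((1/12)*(26 + 5*(-64))/(-64))/(-480) + (68/3)/(-1485) = ((1/12)*(-1/64)*(26 - 320))*(-1/480) + (68/3)*(-1/1485) = ((1/12)*(-1/64)*(-294))*(-1/480) - 68/4455 = (49/128)*(-1/480) - 68/4455 = -49/61440 - 68/4455 = -293081/18247680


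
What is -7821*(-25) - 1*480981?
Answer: -285456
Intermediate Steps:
-7821*(-25) - 1*480981 = 195525 - 480981 = -285456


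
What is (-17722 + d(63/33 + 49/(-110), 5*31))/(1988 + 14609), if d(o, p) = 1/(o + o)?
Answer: -2853187/2672117 ≈ -1.0678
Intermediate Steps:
d(o, p) = 1/(2*o)
(-17722 + d(63/33 + 49/(-110), 5*31))/(1988 + 14609) = (-17722 + 1/(2*(63/33 + 49/(-110))))/(1988 + 14609) = (-17722 + 1/(2*(63*(1/33) + 49*(-1/110))))/16597 = (-17722 + 1/(2*(21/11 - 49/110)))*(1/16597) = (-17722 + 1/(2*(161/110)))*(1/16597) = (-17722 + (1/2)*(110/161))*(1/16597) = (-17722 + 55/161)*(1/16597) = -2853187/161*1/16597 = -2853187/2672117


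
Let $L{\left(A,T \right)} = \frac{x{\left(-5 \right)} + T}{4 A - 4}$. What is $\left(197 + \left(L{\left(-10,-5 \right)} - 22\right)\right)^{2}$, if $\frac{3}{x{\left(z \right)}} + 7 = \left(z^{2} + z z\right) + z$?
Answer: $\frac{708464689}{23104} \approx 30664.0$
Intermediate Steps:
$x{\left(z \right)} = \frac{3}{-7 + z + 2 z^{2}}$ ($x{\left(z \right)} = \frac{3}{-7 + \left(\left(z^{2} + z z\right) + z\right)} = \frac{3}{-7 + \left(\left(z^{2} + z^{2}\right) + z\right)} = \frac{3}{-7 + \left(2 z^{2} + z\right)} = \frac{3}{-7 + \left(z + 2 z^{2}\right)} = \frac{3}{-7 + z + 2 z^{2}}$)
$L{\left(A,T \right)} = \frac{\frac{3}{38} + T}{-4 + 4 A}$ ($L{\left(A,T \right)} = \frac{\frac{3}{-7 - 5 + 2 \left(-5\right)^{2}} + T}{4 A - 4} = \frac{\frac{3}{-7 - 5 + 2 \cdot 25} + T}{-4 + 4 A} = \frac{\frac{3}{-7 - 5 + 50} + T}{-4 + 4 A} = \frac{\frac{3}{38} + T}{-4 + 4 A}$)
$\left(197 + \left(L{\left(-10,-5 \right)} - 22\right)\right)^{2} = \left(197 - \left(22 - \frac{3 + 38 \left(-5\right)}{152 \left(-1 - 10\right)}\right)\right)^{2} = \left(197 - \left(22 - \frac{3 - 190}{152 \left(-11\right)}\right)\right)^{2} = \left(197 - \left(22 + \frac{1}{1672} \left(-187\right)\right)\right)^{2} = \left(197 + \left(\frac{17}{152} - 22\right)\right)^{2} = \left(197 - \frac{3327}{152}\right)^{2} = \left(\frac{26617}{152}\right)^{2} = \frac{708464689}{23104}$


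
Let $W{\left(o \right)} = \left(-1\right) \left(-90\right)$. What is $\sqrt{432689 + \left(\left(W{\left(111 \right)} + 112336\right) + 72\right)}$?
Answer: $\sqrt{545187} \approx 738.37$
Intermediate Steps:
$W{\left(o \right)} = 90$
$\sqrt{432689 + \left(\left(W{\left(111 \right)} + 112336\right) + 72\right)} = \sqrt{432689 + \left(\left(90 + 112336\right) + 72\right)} = \sqrt{432689 + \left(112426 + 72\right)} = \sqrt{432689 + 112498} = \sqrt{545187}$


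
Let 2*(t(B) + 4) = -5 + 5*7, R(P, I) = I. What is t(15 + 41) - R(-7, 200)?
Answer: -189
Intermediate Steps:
t(B) = 11 (t(B) = -4 + (-5 + 5*7)/2 = -4 + (-5 + 35)/2 = -4 + (1/2)*30 = -4 + 15 = 11)
t(15 + 41) - R(-7, 200) = 11 - 1*200 = 11 - 200 = -189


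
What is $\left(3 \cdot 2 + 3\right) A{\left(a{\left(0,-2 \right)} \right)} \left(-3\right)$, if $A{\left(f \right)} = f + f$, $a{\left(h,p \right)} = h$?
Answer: $0$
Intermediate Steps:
$A{\left(f \right)} = 2 f$
$\left(3 \cdot 2 + 3\right) A{\left(a{\left(0,-2 \right)} \right)} \left(-3\right) = \left(3 \cdot 2 + 3\right) 2 \cdot 0 \left(-3\right) = \left(6 + 3\right) 0 \left(-3\right) = 9 \cdot 0 \left(-3\right) = 0 \left(-3\right) = 0$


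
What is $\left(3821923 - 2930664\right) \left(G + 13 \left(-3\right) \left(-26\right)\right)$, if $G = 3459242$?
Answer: $3083984302304$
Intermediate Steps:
$\left(3821923 - 2930664\right) \left(G + 13 \left(-3\right) \left(-26\right)\right) = \left(3821923 - 2930664\right) \left(3459242 + 13 \left(-3\right) \left(-26\right)\right) = 891259 \left(3459242 - -1014\right) = 891259 \left(3459242 + 1014\right) = 891259 \cdot 3460256 = 3083984302304$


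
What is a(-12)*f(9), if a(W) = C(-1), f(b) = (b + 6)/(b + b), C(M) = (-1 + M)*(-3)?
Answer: 5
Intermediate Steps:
C(M) = 3 - 3*M
f(b) = (6 + b)/(2*b) (f(b) = (6 + b)/((2*b)) = (6 + b)*(1/(2*b)) = (6 + b)/(2*b))
a(W) = 6 (a(W) = 3 - 3*(-1) = 3 + 3 = 6)
a(-12)*f(9) = 6*((½)*(6 + 9)/9) = 6*((½)*(⅑)*15) = 6*(⅚) = 5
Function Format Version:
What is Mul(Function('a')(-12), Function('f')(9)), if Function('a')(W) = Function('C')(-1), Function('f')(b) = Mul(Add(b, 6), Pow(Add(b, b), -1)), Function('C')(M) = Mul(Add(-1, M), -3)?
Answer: 5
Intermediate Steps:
Function('C')(M) = Add(3, Mul(-3, M))
Function('f')(b) = Mul(Rational(1, 2), Pow(b, -1), Add(6, b)) (Function('f')(b) = Mul(Add(6, b), Pow(Mul(2, b), -1)) = Mul(Add(6, b), Mul(Rational(1, 2), Pow(b, -1))) = Mul(Rational(1, 2), Pow(b, -1), Add(6, b)))
Function('a')(W) = 6 (Function('a')(W) = Add(3, Mul(-3, -1)) = Add(3, 3) = 6)
Mul(Function('a')(-12), Function('f')(9)) = Mul(6, Mul(Rational(1, 2), Pow(9, -1), Add(6, 9))) = Mul(6, Mul(Rational(1, 2), Rational(1, 9), 15)) = Mul(6, Rational(5, 6)) = 5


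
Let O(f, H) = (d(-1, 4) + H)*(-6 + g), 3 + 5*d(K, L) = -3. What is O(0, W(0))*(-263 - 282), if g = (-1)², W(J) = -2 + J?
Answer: -8720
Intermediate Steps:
d(K, L) = -6/5 (d(K, L) = -⅗ + (⅕)*(-3) = -⅗ - ⅗ = -6/5)
g = 1
O(f, H) = 6 - 5*H (O(f, H) = (-6/5 + H)*(-6 + 1) = (-6/5 + H)*(-5) = 6 - 5*H)
O(0, W(0))*(-263 - 282) = (6 - 5*(-2 + 0))*(-263 - 282) = (6 - 5*(-2))*(-545) = (6 + 10)*(-545) = 16*(-545) = -8720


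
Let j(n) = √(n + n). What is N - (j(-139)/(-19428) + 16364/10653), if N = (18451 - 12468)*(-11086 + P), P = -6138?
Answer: -1097804364740/10653 + I*√278/19428 ≈ -1.0305e+8 + 0.00085821*I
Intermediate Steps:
j(n) = √2*√n (j(n) = √(2*n) = √2*√n)
N = -103051192 (N = (18451 - 12468)*(-11086 - 6138) = 5983*(-17224) = -103051192)
N - (j(-139)/(-19428) + 16364/10653) = -103051192 - ((√2*√(-139))/(-19428) + 16364/10653) = -103051192 - ((√2*(I*√139))*(-1/19428) + 16364*(1/10653)) = -103051192 - ((I*√278)*(-1/19428) + 16364/10653) = -103051192 - (-I*√278/19428 + 16364/10653) = -103051192 - (16364/10653 - I*√278/19428) = -103051192 + (-16364/10653 + I*√278/19428) = -1097804364740/10653 + I*√278/19428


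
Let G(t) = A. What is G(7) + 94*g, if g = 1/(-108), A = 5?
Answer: 223/54 ≈ 4.1296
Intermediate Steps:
G(t) = 5
g = -1/108 ≈ -0.0092593
G(7) + 94*g = 5 + 94*(-1/108) = 5 - 47/54 = 223/54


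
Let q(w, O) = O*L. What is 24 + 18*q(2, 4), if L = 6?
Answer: 456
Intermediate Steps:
q(w, O) = 6*O (q(w, O) = O*6 = 6*O)
24 + 18*q(2, 4) = 24 + 18*(6*4) = 24 + 18*24 = 24 + 432 = 456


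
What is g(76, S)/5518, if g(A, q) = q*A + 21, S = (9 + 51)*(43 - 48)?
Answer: -22779/5518 ≈ -4.1281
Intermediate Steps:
S = -300 (S = 60*(-5) = -300)
g(A, q) = 21 + A*q (g(A, q) = A*q + 21 = 21 + A*q)
g(76, S)/5518 = (21 + 76*(-300))/5518 = (21 - 22800)*(1/5518) = -22779*1/5518 = -22779/5518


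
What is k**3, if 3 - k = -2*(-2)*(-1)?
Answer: 343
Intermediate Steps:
k = 7 (k = 3 - (-2*(-2))*(-1) = 3 - 4*(-1) = 3 - 1*(-4) = 3 + 4 = 7)
k**3 = 7**3 = 343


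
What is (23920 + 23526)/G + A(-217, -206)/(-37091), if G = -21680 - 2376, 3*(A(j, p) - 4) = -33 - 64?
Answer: -2638706999/1338391644 ≈ -1.9715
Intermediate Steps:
A(j, p) = -85/3 (A(j, p) = 4 + (-33 - 64)/3 = 4 + (⅓)*(-97) = 4 - 97/3 = -85/3)
G = -24056
(23920 + 23526)/G + A(-217, -206)/(-37091) = (23920 + 23526)/(-24056) - 85/3/(-37091) = 47446*(-1/24056) - 85/3*(-1/37091) = -23723/12028 + 85/111273 = -2638706999/1338391644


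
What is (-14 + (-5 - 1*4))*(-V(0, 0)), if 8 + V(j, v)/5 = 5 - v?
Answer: -345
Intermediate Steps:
V(j, v) = -15 - 5*v (V(j, v) = -40 + 5*(5 - v) = -40 + (25 - 5*v) = -15 - 5*v)
(-14 + (-5 - 1*4))*(-V(0, 0)) = (-14 + (-5 - 1*4))*(-(-15 - 5*0)) = (-14 + (-5 - 4))*(-(-15 + 0)) = (-14 - 9)*(-1*(-15)) = -23*15 = -345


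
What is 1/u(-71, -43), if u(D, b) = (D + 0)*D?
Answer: 1/5041 ≈ 0.00019837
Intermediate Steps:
u(D, b) = D² (u(D, b) = D*D = D²)
1/u(-71, -43) = 1/((-71)²) = 1/5041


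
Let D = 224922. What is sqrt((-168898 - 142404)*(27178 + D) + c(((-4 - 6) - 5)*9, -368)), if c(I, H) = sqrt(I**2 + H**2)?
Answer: sqrt(-78479234200 + sqrt(153649)) ≈ 2.8014e+5*I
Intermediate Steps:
c(I, H) = sqrt(H**2 + I**2)
sqrt((-168898 - 142404)*(27178 + D) + c(((-4 - 6) - 5)*9, -368)) = sqrt((-168898 - 142404)*(27178 + 224922) + sqrt((-368)**2 + (((-4 - 6) - 5)*9)**2)) = sqrt(-311302*252100 + sqrt(135424 + ((-10 - 5)*9)**2)) = sqrt(-78479234200 + sqrt(135424 + (-15*9)**2)) = sqrt(-78479234200 + sqrt(135424 + (-135)**2)) = sqrt(-78479234200 + sqrt(135424 + 18225)) = sqrt(-78479234200 + sqrt(153649))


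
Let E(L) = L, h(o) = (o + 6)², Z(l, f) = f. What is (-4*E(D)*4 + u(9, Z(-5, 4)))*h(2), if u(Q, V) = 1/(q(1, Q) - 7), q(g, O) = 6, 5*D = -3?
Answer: 2752/5 ≈ 550.40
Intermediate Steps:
D = -⅗ (D = (⅕)*(-3) = -⅗ ≈ -0.60000)
h(o) = (6 + o)²
u(Q, V) = -1 (u(Q, V) = 1/(6 - 7) = 1/(-1) = -1)
(-4*E(D)*4 + u(9, Z(-5, 4)))*h(2) = (-4*(-⅗)*4 - 1)*(6 + 2)² = ((12/5)*4 - 1)*8² = (48/5 - 1)*64 = (43/5)*64 = 2752/5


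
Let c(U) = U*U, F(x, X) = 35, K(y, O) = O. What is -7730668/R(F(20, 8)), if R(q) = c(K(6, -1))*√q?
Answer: -7730668*√35/35 ≈ -1.3067e+6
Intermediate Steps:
c(U) = U²
R(q) = √q (R(q) = (-1)²*√q = 1*√q = √q)
-7730668/R(F(20, 8)) = -7730668*√35/35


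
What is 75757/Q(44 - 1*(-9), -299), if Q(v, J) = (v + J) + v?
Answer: -75757/193 ≈ -392.52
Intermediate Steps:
Q(v, J) = J + 2*v (Q(v, J) = (J + v) + v = J + 2*v)
75757/Q(44 - 1*(-9), -299) = 75757/(-299 + 2*(44 - 1*(-9))) = 75757/(-299 + 2*(44 + 9)) = 75757/(-299 + 2*53) = 75757/(-299 + 106) = 75757/(-193) = 75757*(-1/193) = -75757/193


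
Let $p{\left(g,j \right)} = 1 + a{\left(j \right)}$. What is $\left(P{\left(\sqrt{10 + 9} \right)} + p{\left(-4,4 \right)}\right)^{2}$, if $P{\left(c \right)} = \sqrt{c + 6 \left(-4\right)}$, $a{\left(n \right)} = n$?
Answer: $\left(5 + i \sqrt{24 - \sqrt{19}}\right)^{2} \approx 5.3589 + 44.318 i$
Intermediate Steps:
$p{\left(g,j \right)} = 1 + j$
$P{\left(c \right)} = \sqrt{-24 + c}$ ($P{\left(c \right)} = \sqrt{c - 24} = \sqrt{-24 + c}$)
$\left(P{\left(\sqrt{10 + 9} \right)} + p{\left(-4,4 \right)}\right)^{2} = \left(\sqrt{-24 + \sqrt{10 + 9}} + \left(1 + 4\right)\right)^{2} = \left(\sqrt{-24 + \sqrt{19}} + 5\right)^{2} = \left(5 + \sqrt{-24 + \sqrt{19}}\right)^{2}$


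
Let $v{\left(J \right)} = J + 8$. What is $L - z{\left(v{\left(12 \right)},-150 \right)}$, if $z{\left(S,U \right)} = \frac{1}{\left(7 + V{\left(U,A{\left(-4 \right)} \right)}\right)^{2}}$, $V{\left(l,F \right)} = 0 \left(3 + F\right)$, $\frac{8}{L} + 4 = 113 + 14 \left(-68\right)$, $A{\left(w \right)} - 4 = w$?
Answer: $- \frac{1235}{41307} \approx -0.029898$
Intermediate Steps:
$A{\left(w \right)} = 4 + w$
$L = - \frac{8}{843}$ ($L = \frac{8}{-4 + \left(113 + 14 \left(-68\right)\right)} = \frac{8}{-4 + \left(113 - 952\right)} = \frac{8}{-4 - 839} = \frac{8}{-843} = 8 \left(- \frac{1}{843}\right) = - \frac{8}{843} \approx -0.0094899$)
$v{\left(J \right)} = 8 + J$
$V{\left(l,F \right)} = 0$
$z{\left(S,U \right)} = \frac{1}{49}$ ($z{\left(S,U \right)} = \frac{1}{\left(7 + 0\right)^{2}} = \frac{1}{7^{2}} = \frac{1}{49}$)
$L - z{\left(v{\left(12 \right)},-150 \right)} = - \frac{8}{843} - \frac{1}{49} = - \frac{1235}{41307}$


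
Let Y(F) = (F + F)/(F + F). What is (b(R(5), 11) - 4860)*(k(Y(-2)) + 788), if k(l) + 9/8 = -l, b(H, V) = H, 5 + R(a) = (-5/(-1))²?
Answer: -3803635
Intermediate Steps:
R(a) = 20 (R(a) = -5 + (-5/(-1))² = -5 + (-5*(-1))² = -5 + 5² = -5 + 25 = 20)
Y(F) = 1 (Y(F) = (2*F)/((2*F)) = (2*F)*(1/(2*F)) = 1)
k(l) = -9/8 - l
(b(R(5), 11) - 4860)*(k(Y(-2)) + 788) = (20 - 4860)*((-9/8 - 1*1) + 788) = -4840*((-9/8 - 1) + 788) = -4840*(-17/8 + 788) = -4840*6287/8 = -3803635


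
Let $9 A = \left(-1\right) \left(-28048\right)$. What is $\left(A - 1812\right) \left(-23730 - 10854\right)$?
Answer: $- \frac{135338720}{3} \approx -4.5113 \cdot 10^{7}$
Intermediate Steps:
$A = \frac{28048}{9}$ ($A = \frac{\left(-1\right) \left(-28048\right)}{9} = \frac{1}{9} \cdot 28048 = \frac{28048}{9} \approx 3116.4$)
$\left(A - 1812\right) \left(-23730 - 10854\right) = \left(\frac{28048}{9} - 1812\right) \left(-23730 - 10854\right) = \frac{11740}{9} \left(-34584\right) = - \frac{135338720}{3}$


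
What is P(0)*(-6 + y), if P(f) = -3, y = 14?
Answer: -24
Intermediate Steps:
P(0)*(-6 + y) = -3*(-6 + 14) = -3*8 = -24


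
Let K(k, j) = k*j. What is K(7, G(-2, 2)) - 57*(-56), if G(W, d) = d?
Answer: 3206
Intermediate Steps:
K(k, j) = j*k
K(7, G(-2, 2)) - 57*(-56) = 2*7 - 57*(-56) = 14 + 3192 = 3206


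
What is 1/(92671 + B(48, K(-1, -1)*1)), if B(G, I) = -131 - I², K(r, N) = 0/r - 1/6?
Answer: 36/3331439 ≈ 1.0806e-5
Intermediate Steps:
K(r, N) = -⅙ (K(r, N) = 0 - 1*⅙ = 0 - ⅙ = -⅙)
1/(92671 + B(48, K(-1, -1)*1)) = 1/(92671 + (-131 - (-⅙*1)²)) = 1/(92671 + (-131 - (-⅙)²)) = 1/(92671 + (-131 - 1*1/36)) = 1/(92671 + (-131 - 1/36)) = 1/(92671 - 4717/36) = 1/(3331439/36) = 36/3331439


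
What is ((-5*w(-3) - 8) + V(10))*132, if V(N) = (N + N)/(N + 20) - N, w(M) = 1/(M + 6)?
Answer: -2508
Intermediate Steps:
w(M) = 1/(6 + M)
V(N) = -N + 2*N/(20 + N) (V(N) = (2*N)/(20 + N) - N = 2*N/(20 + N) - N = -N + 2*N/(20 + N))
((-5*w(-3) - 8) + V(10))*132 = ((-5/(6 - 3) - 8) - 1*10*(18 + 10)/(20 + 10))*132 = ((-5/3 - 8) - 1*10*28/30)*132 = ((-5*⅓ - 8) - 1*10*1/30*28)*132 = ((-5/3 - 8) - 28/3)*132 = (-29/3 - 28/3)*132 = -19*132 = -2508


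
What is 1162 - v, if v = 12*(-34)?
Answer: 1570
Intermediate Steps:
v = -408
1162 - v = 1162 - 1*(-408) = 1162 + 408 = 1570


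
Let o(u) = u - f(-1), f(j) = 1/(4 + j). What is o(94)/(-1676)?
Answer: -281/5028 ≈ -0.055887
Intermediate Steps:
o(u) = -⅓ + u (o(u) = u - 1/(4 - 1) = u - 1/3 = u - 1*⅓ = u - ⅓ = -⅓ + u)
o(94)/(-1676) = (-⅓ + 94)/(-1676) = (281/3)*(-1/1676) = -281/5028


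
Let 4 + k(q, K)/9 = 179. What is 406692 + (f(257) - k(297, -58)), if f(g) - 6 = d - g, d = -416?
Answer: 404450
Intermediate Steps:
k(q, K) = 1575 (k(q, K) = -36 + 9*179 = -36 + 1611 = 1575)
f(g) = -410 - g (f(g) = 6 + (-416 - g) = -410 - g)
406692 + (f(257) - k(297, -58)) = 406692 + ((-410 - 1*257) - 1*1575) = 406692 + ((-410 - 257) - 1575) = 406692 + (-667 - 1575) = 406692 - 2242 = 404450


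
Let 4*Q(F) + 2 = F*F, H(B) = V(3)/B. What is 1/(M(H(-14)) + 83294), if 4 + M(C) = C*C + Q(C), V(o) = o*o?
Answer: 784/65299373 ≈ 1.2006e-5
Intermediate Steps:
V(o) = o²
H(B) = 9/B (H(B) = 3²/B = 9/B)
Q(F) = -½ + F²/4 (Q(F) = -½ + (F*F)/4 = -½ + F²/4)
M(C) = -9/2 + 5*C²/4 (M(C) = -4 + (C*C + (-½ + C²/4)) = -4 + (C² + (-½ + C²/4)) = -4 + (-½ + 5*C²/4) = -9/2 + 5*C²/4)
1/(M(H(-14)) + 83294) = 1/((-9/2 + 5*(9/(-14))²/4) + 83294) = 1/((-9/2 + 5*(9*(-1/14))²/4) + 83294) = 1/((-9/2 + 5*(-9/14)²/4) + 83294) = 1/((-9/2 + (5/4)*(81/196)) + 83294) = 1/((-9/2 + 405/784) + 83294) = 1/(-3123/784 + 83294) = 1/(65299373/784) = 784/65299373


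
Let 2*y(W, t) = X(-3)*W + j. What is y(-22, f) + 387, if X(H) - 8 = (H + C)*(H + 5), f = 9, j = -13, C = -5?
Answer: 937/2 ≈ 468.50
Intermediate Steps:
X(H) = 8 + (-5 + H)*(5 + H) (X(H) = 8 + (H - 5)*(H + 5) = 8 + (-5 + H)*(5 + H))
y(W, t) = -13/2 - 4*W (y(W, t) = ((-17 + (-3)²)*W - 13)/2 = ((-17 + 9)*W - 13)/2 = (-8*W - 13)/2 = (-13 - 8*W)/2 = -13/2 - 4*W)
y(-22, f) + 387 = (-13/2 - 4*(-22)) + 387 = (-13/2 + 88) + 387 = 163/2 + 387 = 937/2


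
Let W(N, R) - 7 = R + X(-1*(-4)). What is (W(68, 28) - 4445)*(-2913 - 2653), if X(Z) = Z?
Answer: 24523796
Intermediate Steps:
W(N, R) = 11 + R (W(N, R) = 7 + (R - 1*(-4)) = 7 + (R + 4) = 7 + (4 + R) = 11 + R)
(W(68, 28) - 4445)*(-2913 - 2653) = ((11 + 28) - 4445)*(-2913 - 2653) = (39 - 4445)*(-5566) = -4406*(-5566) = 24523796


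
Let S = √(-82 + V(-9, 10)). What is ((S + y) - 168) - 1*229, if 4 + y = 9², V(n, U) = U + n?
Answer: -320 + 9*I ≈ -320.0 + 9.0*I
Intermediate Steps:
y = 77 (y = -4 + 9² = -4 + 81 = 77)
S = 9*I (S = √(-82 + (10 - 9)) = √(-82 + 1) = √(-81) = 9*I ≈ 9.0*I)
((S + y) - 168) - 1*229 = ((9*I + 77) - 168) - 1*229 = ((77 + 9*I) - 168) - 229 = (-91 + 9*I) - 229 = -320 + 9*I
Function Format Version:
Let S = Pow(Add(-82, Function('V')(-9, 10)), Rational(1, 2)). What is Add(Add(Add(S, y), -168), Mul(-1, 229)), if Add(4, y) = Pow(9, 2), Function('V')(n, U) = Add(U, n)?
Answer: Add(-320, Mul(9, I)) ≈ Add(-320.00, Mul(9.0000, I))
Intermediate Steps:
y = 77 (y = Add(-4, Pow(9, 2)) = Add(-4, 81) = 77)
S = Mul(9, I) (S = Pow(Add(-82, Add(10, -9)), Rational(1, 2)) = Pow(Add(-82, 1), Rational(1, 2)) = Pow(-81, Rational(1, 2)) = Mul(9, I) ≈ Mul(9.0000, I))
Add(Add(Add(S, y), -168), Mul(-1, 229)) = Add(Add(Add(Mul(9, I), 77), -168), Mul(-1, 229)) = Add(Add(Add(77, Mul(9, I)), -168), -229) = Add(Add(-91, Mul(9, I)), -229) = Add(-320, Mul(9, I))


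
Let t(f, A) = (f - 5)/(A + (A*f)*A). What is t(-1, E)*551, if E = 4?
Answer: 551/2 ≈ 275.50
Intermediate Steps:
t(f, A) = (-5 + f)/(A + f*A²)
t(-1, E)*551 = ((-5 - 1)/(4*(1 + 4*(-1))))*551 = ((¼)*(-6)/(1 - 4))*551 = ((¼)*(-6)/(-3))*551 = ((¼)*(-⅓)*(-6))*551 = (½)*551 = 551/2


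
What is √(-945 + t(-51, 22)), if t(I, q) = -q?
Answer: I*√967 ≈ 31.097*I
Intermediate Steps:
√(-945 + t(-51, 22)) = √(-945 - 1*22) = √(-945 - 22) = √(-967) = I*√967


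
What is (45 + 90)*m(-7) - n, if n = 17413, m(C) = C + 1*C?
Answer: -19303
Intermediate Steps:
m(C) = 2*C (m(C) = C + C = 2*C)
(45 + 90)*m(-7) - n = (45 + 90)*(2*(-7)) - 1*17413 = 135*(-14) - 17413 = -1890 - 17413 = -19303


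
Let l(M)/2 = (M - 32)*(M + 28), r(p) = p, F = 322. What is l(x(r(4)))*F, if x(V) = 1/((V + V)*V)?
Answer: -147738591/256 ≈ -5.7710e+5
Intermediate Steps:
x(V) = 1/(2*V²) (x(V) = 1/(((2*V))*V) = (1/(2*V))/V = 1/(2*V²))
l(M) = 2*(-32 + M)*(28 + M) (l(M) = 2*((M - 32)*(M + 28)) = 2*((-32 + M)*(28 + M)) = 2*(-32 + M)*(28 + M))
l(x(r(4)))*F = (-1792 - 4/4² + 2*((½)/4²)²)*322 = (-1792 - 4/16 + 2*((½)*(1/16))²)*322 = (-1792 - 8*1/32 + 2*(1/32)²)*322 = (-1792 - ¼ + 2*(1/1024))*322 = (-1792 - ¼ + 1/512)*322 = -917631/512*322 = -147738591/256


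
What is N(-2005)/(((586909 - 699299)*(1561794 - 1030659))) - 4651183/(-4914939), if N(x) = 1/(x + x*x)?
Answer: 371866330811028789494687/392953864014816668289000 ≈ 0.94634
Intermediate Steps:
N(x) = 1/(x + x²)
N(-2005)/(((586909 - 699299)*(1561794 - 1030659))) - 4651183/(-4914939) = (1/((-2005)*(1 - 2005)))/(((586909 - 699299)*(1561794 - 1030659))) - 4651183/(-4914939) = (-1/2005/(-2004))/((-112390*531135)) - 4651183*(-1/4914939) = -1/2005*(-1/2004)/(-59694262650) + 4651183/4914939 = (1/4018020)*(-1/59694262650) + 4651183/4914939 = -1/239852741212953000 + 4651183/4914939 = 371866330811028789494687/392953864014816668289000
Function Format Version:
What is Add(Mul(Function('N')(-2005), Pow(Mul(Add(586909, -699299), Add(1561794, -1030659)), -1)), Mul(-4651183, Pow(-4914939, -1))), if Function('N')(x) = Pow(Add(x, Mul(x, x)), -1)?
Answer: Rational(371866330811028789494687, 392953864014816668289000) ≈ 0.94634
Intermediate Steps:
Function('N')(x) = Pow(Add(x, Pow(x, 2)), -1)
Add(Mul(Function('N')(-2005), Pow(Mul(Add(586909, -699299), Add(1561794, -1030659)), -1)), Mul(-4651183, Pow(-4914939, -1))) = Add(Mul(Mul(Pow(-2005, -1), Pow(Add(1, -2005), -1)), Pow(Mul(Add(586909, -699299), Add(1561794, -1030659)), -1)), Mul(-4651183, Pow(-4914939, -1))) = Add(Mul(Mul(Rational(-1, 2005), Pow(-2004, -1)), Pow(Mul(-112390, 531135), -1)), Mul(-4651183, Rational(-1, 4914939))) = Add(Mul(Mul(Rational(-1, 2005), Rational(-1, 2004)), Pow(-59694262650, -1)), Rational(4651183, 4914939)) = Add(Mul(Rational(1, 4018020), Rational(-1, 59694262650)), Rational(4651183, 4914939)) = Add(Rational(-1, 239852741212953000), Rational(4651183, 4914939)) = Rational(371866330811028789494687, 392953864014816668289000)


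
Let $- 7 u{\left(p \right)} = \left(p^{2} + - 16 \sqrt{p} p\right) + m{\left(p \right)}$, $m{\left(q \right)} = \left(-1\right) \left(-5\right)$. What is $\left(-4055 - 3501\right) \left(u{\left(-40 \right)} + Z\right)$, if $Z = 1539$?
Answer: $- \frac{69273408}{7} + \frac{9671680 i \sqrt{10}}{7} \approx -9.8962 \cdot 10^{6} + 4.3692 \cdot 10^{6} i$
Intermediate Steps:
$m{\left(q \right)} = 5$
$u{\left(p \right)} = - \frac{5}{7} - \frac{p^{2}}{7} + \frac{16 p^{\frac{3}{2}}}{7}$ ($u{\left(p \right)} = - \frac{\left(p^{2} + - 16 \sqrt{p} p\right) + 5}{7} = - \frac{\left(p^{2} - 16 p^{\frac{3}{2}}\right) + 5}{7} = - \frac{5 + p^{2} - 16 p^{\frac{3}{2}}}{7} = - \frac{5}{7} - \frac{p^{2}}{7} + \frac{16 p^{\frac{3}{2}}}{7}$)
$\left(-4055 - 3501\right) \left(u{\left(-40 \right)} + Z\right) = \left(-4055 - 3501\right) \left(\left(- \frac{5}{7} - \frac{\left(-40\right)^{2}}{7} + \frac{16 \left(-40\right)^{\frac{3}{2}}}{7}\right) + 1539\right) = - 7556 \left(\left(- \frac{5}{7} - \frac{1600}{7} + \frac{16 \left(- 80 i \sqrt{10}\right)}{7}\right) + 1539\right) = - 7556 \left(\left(- \frac{5}{7} - \frac{1600}{7} - \frac{1280 i \sqrt{10}}{7}\right) + 1539\right) = - 7556 \left(\left(- \frac{1605}{7} - \frac{1280 i \sqrt{10}}{7}\right) + 1539\right) = - 7556 \left(\frac{9168}{7} - \frac{1280 i \sqrt{10}}{7}\right) = - \frac{69273408}{7} + \frac{9671680 i \sqrt{10}}{7}$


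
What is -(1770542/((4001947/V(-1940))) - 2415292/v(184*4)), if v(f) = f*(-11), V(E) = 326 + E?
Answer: 306129604321/736358248 ≈ 415.73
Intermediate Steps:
v(f) = -11*f
-(1770542/((4001947/V(-1940))) - 2415292/v(184*4)) = -(1770542/((4001947/(326 - 1940))) - 2415292/((-2024*4))) = -(1770542/((4001947/(-1614))) - 2415292/((-11*736))) = -(1770542/((4001947*(-1/1614))) - 2415292/(-8096)) = -(1770542/(-4001947/1614) - 2415292*(-1/8096)) = -(1770542*(-1614/4001947) + 54893/184) = -(-2857654788/4001947 + 54893/184) = -1*(-306129604321/736358248) = 306129604321/736358248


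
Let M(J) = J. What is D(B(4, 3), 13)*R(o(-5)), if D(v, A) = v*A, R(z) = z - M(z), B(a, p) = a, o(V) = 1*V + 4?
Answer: 0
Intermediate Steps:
o(V) = 4 + V (o(V) = V + 4 = 4 + V)
R(z) = 0 (R(z) = z - z = 0)
D(v, A) = A*v
D(B(4, 3), 13)*R(o(-5)) = (13*4)*0 = 52*0 = 0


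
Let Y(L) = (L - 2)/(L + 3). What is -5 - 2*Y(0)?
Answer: -11/3 ≈ -3.6667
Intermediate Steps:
Y(L) = (-2 + L)/(3 + L)
-5 - 2*Y(0) = -5 - 2*(-2 + 0)/(3 + 0) = -5 - 2*(-2)/3 = -5 - 2*(-⅔) = -5 + 4/3 = -11/3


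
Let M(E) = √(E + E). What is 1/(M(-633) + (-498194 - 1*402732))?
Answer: -450463/405833829371 - I*√1266/811667658742 ≈ -1.11e-6 - 4.3837e-11*I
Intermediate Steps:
M(E) = √2*√E (M(E) = √(2*E) = √2*√E)
1/(M(-633) + (-498194 - 1*402732)) = 1/(√2*√(-633) + (-498194 - 1*402732)) = 1/(√2*(I*√633) + (-498194 - 402732)) = 1/(I*√1266 - 900926) = 1/(-900926 + I*√1266)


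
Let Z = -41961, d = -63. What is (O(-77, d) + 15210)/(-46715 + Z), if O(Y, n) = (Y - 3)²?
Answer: -10805/44338 ≈ -0.24370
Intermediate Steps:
O(Y, n) = (-3 + Y)²
(O(-77, d) + 15210)/(-46715 + Z) = ((-3 - 77)² + 15210)/(-46715 - 41961) = ((-80)² + 15210)/(-88676) = (6400 + 15210)*(-1/88676) = 21610*(-1/88676) = -10805/44338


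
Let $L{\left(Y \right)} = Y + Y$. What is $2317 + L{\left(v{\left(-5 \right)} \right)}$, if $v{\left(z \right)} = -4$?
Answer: $2309$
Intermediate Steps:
$L{\left(Y \right)} = 2 Y$
$2317 + L{\left(v{\left(-5 \right)} \right)} = 2317 + 2 \left(-4\right) = 2317 - 8 = 2309$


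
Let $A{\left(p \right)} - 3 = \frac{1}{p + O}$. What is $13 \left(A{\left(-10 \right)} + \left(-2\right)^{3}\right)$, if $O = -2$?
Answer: $- \frac{793}{12} \approx -66.083$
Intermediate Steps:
$A{\left(p \right)} = 3 + \frac{1}{-2 + p}$ ($A{\left(p \right)} = 3 + \frac{1}{p - 2} = 3 + \frac{1}{-2 + p}$)
$13 \left(A{\left(-10 \right)} + \left(-2\right)^{3}\right) = 13 \left(\frac{-5 + 3 \left(-10\right)}{-2 - 10} + \left(-2\right)^{3}\right) = 13 \left(\frac{-5 - 30}{-12} - 8\right) = 13 \left(\left(- \frac{1}{12}\right) \left(-35\right) - 8\right) = 13 \left(\frac{35}{12} - 8\right) = 13 \left(- \frac{61}{12}\right) = - \frac{793}{12}$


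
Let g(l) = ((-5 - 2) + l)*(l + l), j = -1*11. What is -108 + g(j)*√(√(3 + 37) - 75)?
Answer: -108 + 396*I*√(75 - 2*√10) ≈ -108.0 + 3281.7*I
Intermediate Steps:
j = -11
g(l) = 2*l*(-7 + l) (g(l) = (-7 + l)*(2*l) = 2*l*(-7 + l))
-108 + g(j)*√(√(3 + 37) - 75) = -108 + (2*(-11)*(-7 - 11))*√(√(3 + 37) - 75) = -108 + (2*(-11)*(-18))*√(√40 - 75) = -108 + 396*√(2*√10 - 75) = -108 + 396*√(-75 + 2*√10)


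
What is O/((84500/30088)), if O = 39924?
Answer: 300308328/21125 ≈ 14216.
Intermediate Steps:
O/((84500/30088)) = 39924/((84500/30088)) = 39924/((84500*(1/30088))) = 39924/(21125/7522) = 39924*(7522/21125) = 300308328/21125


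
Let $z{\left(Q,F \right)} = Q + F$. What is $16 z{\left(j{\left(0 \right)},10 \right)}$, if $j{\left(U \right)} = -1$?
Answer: $144$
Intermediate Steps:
$z{\left(Q,F \right)} = F + Q$
$16 z{\left(j{\left(0 \right)},10 \right)} = 16 \left(10 - 1\right) = 16 \cdot 9 = 144$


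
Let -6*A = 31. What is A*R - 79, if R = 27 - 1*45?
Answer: 14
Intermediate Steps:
A = -31/6 (A = -⅙*31 = -31/6 ≈ -5.1667)
R = -18 (R = 27 - 45 = -18)
A*R - 79 = -31/6*(-18) - 79 = 93 - 79 = 14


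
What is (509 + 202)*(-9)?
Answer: -6399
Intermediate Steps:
(509 + 202)*(-9) = 711*(-9) = -6399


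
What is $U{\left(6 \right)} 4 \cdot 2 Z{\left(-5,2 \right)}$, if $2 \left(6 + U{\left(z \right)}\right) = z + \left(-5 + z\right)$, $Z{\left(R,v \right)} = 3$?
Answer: $-60$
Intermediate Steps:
$U{\left(z \right)} = - \frac{17}{2} + z$ ($U{\left(z \right)} = -6 + \frac{z + \left(-5 + z\right)}{2} = -6 + \frac{-5 + 2 z}{2} = -6 + \left(- \frac{5}{2} + z\right) = - \frac{17}{2} + z$)
$U{\left(6 \right)} 4 \cdot 2 Z{\left(-5,2 \right)} = \left(- \frac{17}{2} + 6\right) 4 \cdot 2 \cdot 3 = \left(- \frac{5}{2}\right) 8 \cdot 3 = \left(-20\right) 3 = -60$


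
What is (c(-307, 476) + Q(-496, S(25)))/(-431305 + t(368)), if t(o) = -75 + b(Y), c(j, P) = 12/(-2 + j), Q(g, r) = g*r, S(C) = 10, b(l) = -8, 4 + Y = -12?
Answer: 127721/11108241 ≈ 0.011498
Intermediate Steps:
Y = -16 (Y = -4 - 12 = -16)
c(j, P) = 12/(-2 + j)
t(o) = -83 (t(o) = -75 - 8 = -83)
(c(-307, 476) + Q(-496, S(25)))/(-431305 + t(368)) = (12/(-2 - 307) - 496*10)/(-431305 - 83) = (12/(-309) - 4960)/(-431388) = (12*(-1/309) - 4960)*(-1/431388) = (-4/103 - 4960)*(-1/431388) = -510884/103*(-1/431388) = 127721/11108241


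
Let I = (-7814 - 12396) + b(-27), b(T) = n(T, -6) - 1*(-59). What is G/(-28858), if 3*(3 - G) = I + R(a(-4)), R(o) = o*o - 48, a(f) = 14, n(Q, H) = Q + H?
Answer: -20045/86574 ≈ -0.23154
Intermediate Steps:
n(Q, H) = H + Q
b(T) = 53 + T (b(T) = (-6 + T) - 1*(-59) = (-6 + T) + 59 = 53 + T)
I = -20184 (I = (-7814 - 12396) + (53 - 27) = -20210 + 26 = -20184)
R(o) = -48 + o² (R(o) = o² - 48 = -48 + o²)
G = 20045/3 (G = 3 - (-20184 + (-48 + 14²))/3 = 3 - (-20184 + (-48 + 196))/3 = 3 - (-20184 + 148)/3 = 3 - ⅓*(-20036) = 3 + 20036/3 = 20045/3 ≈ 6681.7)
G/(-28858) = (20045/3)/(-28858) = (20045/3)*(-1/28858) = -20045/86574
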